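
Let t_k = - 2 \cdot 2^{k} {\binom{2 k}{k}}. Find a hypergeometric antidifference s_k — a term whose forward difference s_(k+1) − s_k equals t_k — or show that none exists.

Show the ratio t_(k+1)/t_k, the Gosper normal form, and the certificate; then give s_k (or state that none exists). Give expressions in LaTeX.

no hypergeometric antidifference exists

Ratio r(k) = 4*(2*k + 1)/(k + 1).
So A=8*k + 4 and B=k + 1, with C=1.
Key eq: (8*k + 4)·f(k+1) = (k)·f(k) + (1).
d = -1 from the (1,1,0) case.
deg f ≤ -1 is impossible — no certificate.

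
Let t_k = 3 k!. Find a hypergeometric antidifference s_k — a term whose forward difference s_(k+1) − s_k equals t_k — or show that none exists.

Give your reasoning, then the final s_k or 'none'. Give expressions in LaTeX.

r(k) = k + 1 after simplifying.
So A=k + 1 and B=1, with C=1.
Need (k + 1)·f(k+1) − (1)·f(k) = 1.
Bound: deg f ≤ -1.
d = -1 < 0 ⇒ no nonzero polynomial f; not summable.

none (Gosper's algorithm certifies no s_k)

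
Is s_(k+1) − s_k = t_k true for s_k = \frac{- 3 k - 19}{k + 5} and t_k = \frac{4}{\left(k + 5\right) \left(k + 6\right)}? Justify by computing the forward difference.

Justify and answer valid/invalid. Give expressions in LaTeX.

s_(k+1) = (-3*k - 22)/(k + 6)
s_(k+1) − s_k = 4/(k**2 + 11*k + 30)
(s_(k+1) − s_k) − t_k = 0

Valid — Δs_k = t_k.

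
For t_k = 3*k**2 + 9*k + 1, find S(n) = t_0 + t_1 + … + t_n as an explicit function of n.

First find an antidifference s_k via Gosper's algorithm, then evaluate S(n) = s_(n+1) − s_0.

S(n) = n**3 + 6*n**2 + 6*n + 1

Compute t_(k+1)/t_k: get (3*k**2 + 15*k + 13)/(3*k**2 + 9*k + 1).
Factor: A=1; B=1; C=k**2 + 3*k + 1/3.
Key eq: (1)·f(k+1) = (1)·f(k) + (k**2 + 3*k + 1/3).
d = 3 from the (0,0,2) case.
Solving with deg f ≤ 3: f(k) = k*(k**2 + 3*k - 3)/3.
Certificate R = B(k−1)f/C = k*(k**2 + 3*k - 3)/(3*k**2 + 9*k + 1) gives s_k = k*(k**2 + 3*k - 3).
Δs = 3*k**2 + 9*k + 1, as required.
Σ_(k=0)^n t_k = s_(n+1) − s_(0) = (n**3 + 6*n**2 + 6*n + 1) − (0), i.e. n**3 + 6*n**2 + 6*n + 1.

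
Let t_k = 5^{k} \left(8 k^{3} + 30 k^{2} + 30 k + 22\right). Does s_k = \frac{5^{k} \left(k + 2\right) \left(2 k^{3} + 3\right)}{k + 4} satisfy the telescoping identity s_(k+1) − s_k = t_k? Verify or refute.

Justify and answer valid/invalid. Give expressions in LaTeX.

Invalid: residual \frac{5^{k} \left(- 16 k^{4} - 120 k^{3} - 300 k^{2} - 284 k - 170\right)}{k^{2} + 9 k + 20} ≠ 0.

s_(k+1) = 5**(k + 1)*(k + 3)*(2*(k + 1)**3 + 3)/(k + 5)
s_(k+1) − s_k = 5**k*(8*k**5 + 86*k**4 + 340*k**3 + 592*k**2 + 514*k + 270)/(k**2 + 9*k + 20)
(s_(k+1) − s_k) − t_k = 5**k*(-16*k**4 - 120*k**3 - 300*k**2 - 284*k - 170)/(k**2 + 9*k + 20)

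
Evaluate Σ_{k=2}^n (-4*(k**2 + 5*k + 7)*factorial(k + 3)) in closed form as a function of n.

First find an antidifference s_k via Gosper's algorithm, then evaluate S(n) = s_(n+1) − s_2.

Compute t_(k+1)/t_k: get (k + 4)*(5*k + (k + 1)**2 + 12)/(k**2 + 5*k + 7).
Gosper form: A/B · C(k+1)/C(k) with A=k + 4, B=1, C=k**2 + 5*k + 7.
f must satisfy (k + 4)·f(k+1) − (1)·f(k) = k**2 + 5*k + 7.
deg f ≤ 1 (via 1,0,2).
Match coefficients ⇒ f(k) = k + 1.
Then R = B(k−1)f/C = (k + 1)/(k**2 + 5*k + 7), so s_k = R(k)·t_k = -4*(k + 1)*factorial(k + 3).
Δs = -4*(k**2 + 5*k + 7)*factorial(k + 3), as required.
s_(n+1) = -4*(n + 2)*factorial(n + 4) and s_(2) = -1440, so S(n) = -4*n*factorial(n + 4) - 8*factorial(n + 4) + 1440.

S(n) = -4*n*factorial(n + 4) - 8*factorial(n + 4) + 1440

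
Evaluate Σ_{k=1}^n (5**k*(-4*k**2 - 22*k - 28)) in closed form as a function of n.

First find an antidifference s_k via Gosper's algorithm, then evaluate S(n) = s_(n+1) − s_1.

S(n) = -5*5**n*n**2 - 25*5**n*n - 30*5**n + 30

t_(k+1)/t_k = 5*(2*k**2 + 15*k + 27)/(2*k**2 + 11*k + 14).
A = 5, B = 1, C = k**2 + 11*k/2 + 7.
Solve (5)·f(k+1) − (1)·f(k) = k**2 + 11*k/2 + 7.
d = 2 from the (0,0,2) case.
Match coefficients ⇒ f(k) = (k + 1)*(k + 2)/4.
Get s_k = R·t_k = 5**k*(-k**2 - 3*k - 2) with R(k) = B(k−1)f(k)/C(k) = (k + 1)/(2*(2*k + 7)).
Δs = 5**k*(-4*k**2 - 22*k - 28), as required.
Telescope: S(n) = s_(n+1) − s_(1) = 5**(n + 1)*(-n**2 - 5*n - 6) − (-30) = -5*5**n*n**2 - 25*5**n*n - 30*5**n + 30.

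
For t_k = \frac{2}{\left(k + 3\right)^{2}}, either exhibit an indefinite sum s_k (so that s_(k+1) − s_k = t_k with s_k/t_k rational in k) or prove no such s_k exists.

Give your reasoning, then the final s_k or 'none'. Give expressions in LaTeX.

r(k) = (k + 3)**2/(k + 4)**2 after simplifying.
Gosper form: A/B · C(k+1)/C(k) with A=k**2 + 6*k + 9, B=k**2 + 8*k + 16, C=1.
Need (k**2 + 6*k + 9)·f(k+1) − (k**2 + 6*k + 9)·f(k) = 1.
deg f ≤ 0 (via 2,2,0).
Generic f = c0 gives residual -1; -1 = 0 cannot hold, so t_k is not Gosper-summable.

none — t_k is not Gosper-summable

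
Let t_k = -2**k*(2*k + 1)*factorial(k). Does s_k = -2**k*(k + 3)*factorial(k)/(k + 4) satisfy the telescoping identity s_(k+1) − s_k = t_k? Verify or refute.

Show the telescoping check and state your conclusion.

s_(k+1) = -2**(k + 1)*(k + 4)*factorial(k + 1)/(k + 5)
s_(k+1) − s_k = -2**k*(2*k**3 + 17*k**2 + 40*k + 17)*factorial(k)/((k + 4)*(k + 5))
(s_(k+1) − s_k) − t_k = 2**k*(2*k**2 + 9*k + 3)*factorial(k)/((k + 4)*(k + 5))

Invalid: residual 2**k*(2*k**2 + 9*k + 3)*factorial(k)/((k + 4)*(k + 5)) ≠ 0.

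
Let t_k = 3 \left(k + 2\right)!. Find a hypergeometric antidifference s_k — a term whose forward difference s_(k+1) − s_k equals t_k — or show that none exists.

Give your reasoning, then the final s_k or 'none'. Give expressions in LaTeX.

Step 1: r(k) = k + 3.
Factor: A=k + 3; B=1; C=1.
Need (k + 3)·f(k+1) − (1)·f(k) = 1.
From deg A=1, deg B=0, deg C=0: d=-1.
Bound -1 < 0, so the key equation has no polynomial solution.

not Gosper-summable; s_k does not exist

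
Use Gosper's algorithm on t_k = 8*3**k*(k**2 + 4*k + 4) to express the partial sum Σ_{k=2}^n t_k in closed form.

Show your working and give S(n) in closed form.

S(n) = 12*3**n*n**2 + 36*3**n*n + 36*3**n - 252

The ratio is 3*(k**2 + 6*k + 9)/(k**2 + 4*k + 4).
A = 3, B = 1, C = k**2 + 4*k + 4.
Set up (3)·f(k+1) − (1)·f(k) − (k**2 + 4*k + 4) = 0.
deg f ≤ 2 (via 0,0,2).
A polynomial solution: f(k) = (k**2 + k + 1)/2.
R(k) = B(k−1)·f(k)/C(k) = (k**2 + k + 1)/(2*(k + 2)**2); s_k = R·t_k = 4*3**k*(k**2 + k + 1).
Verify: 8*3**k*(k**2 + 4*k + 4) matches t_k.
s_(n+1) = 12*3**n*(n**2 + 3*n + 3) and s_(2) = 252, so S(n) = 12*3**n*n**2 + 36*3**n*n + 36*3**n - 252.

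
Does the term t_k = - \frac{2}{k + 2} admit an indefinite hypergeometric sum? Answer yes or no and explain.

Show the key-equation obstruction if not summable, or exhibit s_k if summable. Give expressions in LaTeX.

r(k) = (k + 2)/(k + 3) after simplifying.
Factor: A=k + 2; B=k + 3; C=1.
Need (k + 2)·f(k+1) − (k + 2)·f(k) = 1.
Degrees (1,1,0) ⇒ d ≤ 0.
Put f(k) = c0: A·f(k+1) − B(k−1)·f(k) − C = -1; need -1 = 0 — inconsistent ⇒ no f, not summable.

No. Not Gosper-summable.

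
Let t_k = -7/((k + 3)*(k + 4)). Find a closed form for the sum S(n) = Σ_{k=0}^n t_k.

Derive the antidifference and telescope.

The ratio is (k + 3)/(k + 5).
Take A(k)=k + 3, B(k)=k + 5, C(k)=1.
Key eq: (k + 3)·f(k+1) = (k + 4)·f(k) + (1).
From deg A=1, deg B=1, deg C=0: d=1.
Coefficient equations give f(k) = k/3.
Get s_k = R·t_k = -7*k/(3*k + 9) with R(k) = B(k−1)f(k)/C(k) = k*(k + 4)/3.
Check: Δs_k = -7/(k**2 + 7*k + 12). ✓
s_(n+1) = 7*(-n - 1)/(3*(n + 4)) and s_(0) = 0, so S(n) = 7*(-n - 1)/(3*(n + 4)).

S(n) = 7*(-n - 1)/(3*(n + 4))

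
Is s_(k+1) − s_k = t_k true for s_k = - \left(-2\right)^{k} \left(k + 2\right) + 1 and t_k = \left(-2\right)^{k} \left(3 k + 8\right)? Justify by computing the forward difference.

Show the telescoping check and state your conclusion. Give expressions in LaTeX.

Valid: the claim telescopes to t_k.

s_(k+1) = 2*(-2)**k*(k + 3) + 1
s_(k+1) − s_k = (-2)**k*(3*k + 8)
(s_(k+1) − s_k) − t_k = 0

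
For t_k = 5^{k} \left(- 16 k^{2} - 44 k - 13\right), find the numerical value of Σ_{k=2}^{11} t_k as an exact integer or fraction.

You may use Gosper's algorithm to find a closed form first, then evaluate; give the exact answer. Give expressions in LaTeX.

Σ = -142822265250

Ratio r(k) = 5*(16*k**2 + 76*k + 73)/(16*k**2 + 44*k + 13).
Normal form (A,B,C) = (5, 1, k**2 + 11*k/4 + 13/16).
Need (5)·f(k+1) − (1)·f(k) = k**2 + 11*k/4 + 13/16.
Degrees (0,0,2) ⇒ d ≤ 2.
Solving with deg f ≤ 2: f(k) = (k + 1)*(4*k - 3)/16.
Get s_k = R·t_k = 5**k*(-4*k**2 - k + 3) with R(k) = B(k−1)f(k)/C(k) = (k + 1)*(4*k - 3)/(16*k**2 + 44*k + 13).
Verify: 5**k*(-16*k**2 - 44*k - 13) matches t_k.
Sum = s_(12) − s_(2); s_(12) = -142822265625, s_(2) = -375 ⇒ -142822265250.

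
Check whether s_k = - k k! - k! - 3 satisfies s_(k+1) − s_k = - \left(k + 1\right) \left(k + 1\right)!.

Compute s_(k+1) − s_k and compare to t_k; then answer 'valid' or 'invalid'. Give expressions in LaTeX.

valid (s_(k+1) − s_k reduces to t_k)

s_(k+1) = -k**2*factorial(k) - 3*k*factorial(k) - 2*factorial(k) - 3
s_(k+1) − s_k = -(k + 1)*factorial(k + 1)
(s_(k+1) − s_k) − t_k = 0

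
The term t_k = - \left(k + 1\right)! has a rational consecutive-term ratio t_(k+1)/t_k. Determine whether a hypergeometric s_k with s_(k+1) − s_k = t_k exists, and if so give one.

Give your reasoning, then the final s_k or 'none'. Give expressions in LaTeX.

t_(k+1)/t_k = k + 2.
Take A(k)=k + 2, B(k)=1, C(k)=1.
Set up (k + 2)·f(k+1) − (1)·f(k) − (1) = 0.
Degrees (1,0,0) ⇒ d ≤ -1.
Negative degree bound (-1): no f exists, t_k not Gosper-summable.

no hypergeometric antidifference exists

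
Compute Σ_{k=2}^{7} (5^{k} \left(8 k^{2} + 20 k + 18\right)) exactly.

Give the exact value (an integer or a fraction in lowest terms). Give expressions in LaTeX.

r(k) = 5*(4*k**2 + 18*k + 23)/(4*k**2 + 10*k + 9) after simplifying.
Normal form (A,B,C) = (5, 1, k**2 + 5*k/2 + 9/4).
Key eq: (5)·f(k+1) = (1)·f(k) + (k**2 + 5*k/2 + 9/4).
d = 2 from the (0,0,2) case.
Solve for f: f(k) = (k**2 + 1)/4 (degree 2 ≤ 2).
R(k) = B(k−1)·f(k)/C(k) = (k**2 + 1)/(4*k**2 + 10*k + 9); s_k = R·t_k = 2*5**k*(k**2 + 1).
s_(k+1) − s_k = 5**k*(8*k**2 + 20*k + 18) = t_k.
Evaluate s at k=8 and k=2: 50781250 and 250; difference 50781000.

Σ = 50781000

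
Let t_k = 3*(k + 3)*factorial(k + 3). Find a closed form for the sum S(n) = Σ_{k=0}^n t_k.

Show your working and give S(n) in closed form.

S(n) = 3*factorial(n + 4) - 18

Step 1: r(k) = (k + 4)**2/(k + 3).
Normal form (A,B,C) = (k + 4, 1, k + 3).
Solve (k + 4)·f(k+1) − (1)·f(k) = k + 3.
From deg A=1, deg B=0, deg C=1: d=0.
Coefficient equations give f(k) = 1.
Get s_k = R·t_k = 3*factorial(k + 3) with R(k) = B(k−1)f(k)/C(k) = 1/(k + 3).
Verify: 3*(k + 3)*factorial(k + 3) matches t_k.
Evaluate: s_(n+1) = 3*factorial(n + 4); subtract s_(0) = 18 ⇒ S(n) = 3*factorial(n + 4) - 18.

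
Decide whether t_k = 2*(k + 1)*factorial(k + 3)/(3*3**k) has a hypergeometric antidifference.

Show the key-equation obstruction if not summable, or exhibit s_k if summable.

Yes. s_k = 2*factorial(k + 3)/3**k.

Ratio r(k) = (k + 2)*(k + 4)/(3*(k + 1)).
Take A(k)=k/3 + 4/3, B(k)=1, C(k)=k + 1.
f must satisfy (k/3 + 4/3)·f(k+1) − (1)·f(k) = k + 1.
d = 0 from the (1,0,1) case.
Match coefficients ⇒ f(k) = 3.
Certificate R = B(k−1)f/C = 3/(k + 1) gives s_k = 2*factorial(k + 3)/3**k.
Verify: 2*(k + 1)*factorial(k + 3)/(3*3**k) matches t_k.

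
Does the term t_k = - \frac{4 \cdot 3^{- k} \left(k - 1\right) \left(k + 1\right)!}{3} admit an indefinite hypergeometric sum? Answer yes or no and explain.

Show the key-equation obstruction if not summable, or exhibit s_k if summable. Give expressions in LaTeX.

r(k) = k*(k + 2)/(3*(k - 1)) after simplifying.
So A=k/3 + 2/3 and B=1, with C=k - 1.
Solve (k/3 + 2/3)·f(k+1) − (1)·f(k) = k - 1.
From deg A=1, deg B=0, deg C=1: d=0.
Solving with deg f ≤ 0: f(k) = 3.
Get s_k = R·t_k = -4*factorial(k + 1)/3**k with R(k) = B(k−1)f(k)/C(k) = 3/(k - 1).
Check: Δs_k = -4*(k - 1)*factorial(k + 1)/(3*3**k). ✓

Yes. s_k = - 4 \cdot 3^{- k} \left(k + 1\right)!.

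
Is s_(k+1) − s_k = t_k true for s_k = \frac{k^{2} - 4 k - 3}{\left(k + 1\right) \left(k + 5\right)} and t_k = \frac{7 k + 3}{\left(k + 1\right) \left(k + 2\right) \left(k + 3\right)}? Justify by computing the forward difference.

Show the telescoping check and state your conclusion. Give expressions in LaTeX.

s_(k+1) = (-4*k + (k + 1)**2 - 7)/((k + 2)*(k + 6))
s_(k+1) − s_k = 2*(5*k**2 + 13*k + 3)/(k**4 + 14*k**3 + 65*k**2 + 112*k + 60)
(s_(k+1) − s_k) − t_k = 3*(k**3 - 8*k**2 - 53*k - 24)/(k**5 + 17*k**4 + 107*k**3 + 307*k**2 + 396*k + 180)

Invalid: residual \frac{3 \left(k^{3} - 8 k^{2} - 53 k - 24\right)}{k^{5} + 17 k^{4} + 107 k^{3} + 307 k^{2} + 396 k + 180} ≠ 0.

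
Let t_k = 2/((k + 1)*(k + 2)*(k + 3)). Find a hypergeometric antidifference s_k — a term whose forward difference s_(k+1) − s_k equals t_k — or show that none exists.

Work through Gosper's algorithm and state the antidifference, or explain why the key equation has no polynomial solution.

r(k) = (k + 1)/(k + 4) after simplifying.
Normal form (A,B,C) = (k + 1, k + 4, 1).
Solve (k + 1)·f(k+1) − (k + 3)·f(k) = 1.
From deg A=1, deg B=1, deg C=0: d=2.
Match coefficients ⇒ f(k) = k*(k + 3)/4.
Get s_k = R·t_k = k*(k + 3)/(2*(k + 1)*(k + 2)) with R(k) = B(k−1)f(k)/C(k) = k*(k + 3)**2/4.
s_(k+1) − s_k = 2/(k**3 + 6*k**2 + 11*k + 6) = t_k.

s_k = k*(k + 3)/(2*(k + 1)*(k + 2))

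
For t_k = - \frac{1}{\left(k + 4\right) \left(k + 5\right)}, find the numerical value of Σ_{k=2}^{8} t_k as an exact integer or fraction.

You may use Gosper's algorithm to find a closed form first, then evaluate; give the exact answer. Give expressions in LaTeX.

Σ = -7/78

Compute t_(k+1)/t_k: get (k + 4)/(k + 6).
Normal form (A,B,C) = (k + 4, k + 6, 1).
Set up (k + 4)·f(k+1) − (k + 5)·f(k) − (1) = 0.
deg f ≤ 1 (via 1,1,0).
A polynomial solution: f(k) = k/4.
R(k) = B(k−1)·f(k)/C(k) = k*(k + 5)/4; s_k = R·t_k = -k/(4*k + 16).
s_(k+1) − s_k = -1/(k**2 + 9*k + 20) = t_k.
Σ_(k=2)^(8) t_k = s_(9) − s_(2) = -9/52 − (-1/12) = -7/78.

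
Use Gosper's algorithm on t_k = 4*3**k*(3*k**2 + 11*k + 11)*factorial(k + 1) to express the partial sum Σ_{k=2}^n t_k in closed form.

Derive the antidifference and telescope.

Compute t_(k+1)/t_k: get 3*(3*k**3 + 23*k**2 + 59*k + 50)/(3*k**2 + 11*k + 11).
A = 3*k + 6, B = 1, C = k**2 + 11*k/3 + 11/3.
Solve (3*k + 6)·f(k+1) − (1)·f(k) = k**2 + 11*k/3 + 11/3.
From deg A=1, deg B=0, deg C=2: d=1.
A polynomial solution: f(k) = (k + 1)/3.
So s_k = (B(k−1)f/C)·t_k = ((k + 1)/(3*k**2 + 11*k + 11))·t_k = 4*3**k*(k + 1)*factorial(k + 1).
Check: Δs_k = 4*3**k*(3*k**2 + 11*k + 11)*factorial(k + 1). ✓
Evaluate: s_(n+1) = 12*3**n*(n + 2)*factorial(n + 2); subtract s_(2) = 648 ⇒ S(n) = 12*3**n*n*factorial(n + 2) + 24*3**n*factorial(n + 2) - 648.

S(n) = 12*3**n*n*factorial(n + 2) + 24*3**n*factorial(n + 2) - 648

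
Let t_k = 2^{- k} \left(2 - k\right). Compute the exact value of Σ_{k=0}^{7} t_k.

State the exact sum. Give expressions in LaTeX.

t_(k+1)/t_k = (k - 1)/(2*(k - 2)).
Gosper form: A/B · C(k+1)/C(k) with A=1/2, B=1, C=k - 2.
Key eq: (1/2)·f(k+1) = (1)·f(k) + (k - 2).
Bound: deg f ≤ 1.
Solving with deg f ≤ 1: f(k) = -2*(k - 1).
R(k) = B(k−1)·f(k)/C(k) = -2*(k - 1)/(k - 2); s_k = R·t_k = 2**(1 - k)*(k - 1).
Check: Δs_k = (2 - k)/2**k. ✓
Evaluate s at k=8 and k=0: 7/128 and -2; difference 263/128.

Σ = 263/128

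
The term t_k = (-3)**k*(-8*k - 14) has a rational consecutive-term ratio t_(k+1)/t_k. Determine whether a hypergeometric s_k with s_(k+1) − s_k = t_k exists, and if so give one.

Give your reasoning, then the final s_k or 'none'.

r(k) = 3*(-4*k - 11)/(4*k + 7) after simplifying.
Factor: A=-3; B=1; C=k + 7/4.
Need (-3)·f(k+1) − (1)·f(k) = k + 7/4.
Bound: deg f ≤ 1.
Coefficient equations give f(k) = -(k + 1)/4.
So s_k = (B(k−1)f/C)·t_k = (-(k + 1)/(4*k + 7))·t_k = 2*(-3)**k*(k + 1).
Δs = (-3)**k*(-8*k - 14), as required.

s_k = 2*(-3)**k*(k + 1)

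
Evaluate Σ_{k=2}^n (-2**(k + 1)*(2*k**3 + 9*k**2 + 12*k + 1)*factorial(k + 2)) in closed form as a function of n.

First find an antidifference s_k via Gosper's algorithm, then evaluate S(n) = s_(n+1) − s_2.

S(n) = -4*2**n*n**2*factorial(n + 3) - 8*2**n*n*factorial(n + 3) + 576

The ratio is 2*(2*k**4 + 21*k**3 + 81*k**2 + 132*k + 72)/(2*k**3 + 9*k**2 + 12*k + 1).
Factor: A=2*k + 6; B=1; C=k**3 + 9*k**2/2 + 6*k + 1/2.
Need (2*k + 6)·f(k+1) − (1)·f(k) = k**3 + 9*k**2/2 + 6*k + 1/2.
Degrees (1,0,3) ⇒ d ≤ 2.
Coefficient equations give f(k) = (k - 1)*(k + 1)/2.
Get s_k = R·t_k = -2**(k + 1)*(k - 1)*(k + 1)*factorial(k + 2) with R(k) = B(k−1)f(k)/C(k) = (k - 1)*(k + 1)/(2*k**3 + 9*k**2 + 12*k + 1).
Δs = -2**(k + 1)*(2*k**3 + 9*k**2 + 12*k + 1)*factorial(k + 2), as required.
s_(n+1) = -2**(n + 2)*n*(n + 2)*factorial(n + 3) and s_(2) = -576, so S(n) = -4*2**n*n**2*factorial(n + 3) - 8*2**n*n*factorial(n + 3) + 576.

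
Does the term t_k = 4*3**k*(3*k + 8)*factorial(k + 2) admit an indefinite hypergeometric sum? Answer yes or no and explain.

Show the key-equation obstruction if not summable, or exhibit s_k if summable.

r(k) = 3*(k + 3)*(3*k + 11)/(3*k + 8) after simplifying.
Take A(k)=3*k + 9, B(k)=1, C(k)=k + 8/3.
Need (3*k + 9)·f(k+1) − (1)·f(k) = k + 8/3.
Degrees (1,0,1) ⇒ d ≤ 0.
Solving with deg f ≤ 0: f(k) = 1/3.
So s_k = (B(k−1)f/C)·t_k = (1/(3*k + 8))·t_k = 4*3**k*factorial(k + 2).
Δs = 4*3**k*(3*k + 8)*factorial(k + 2), as required.

Yes. s_k = 4*3**k*factorial(k + 2).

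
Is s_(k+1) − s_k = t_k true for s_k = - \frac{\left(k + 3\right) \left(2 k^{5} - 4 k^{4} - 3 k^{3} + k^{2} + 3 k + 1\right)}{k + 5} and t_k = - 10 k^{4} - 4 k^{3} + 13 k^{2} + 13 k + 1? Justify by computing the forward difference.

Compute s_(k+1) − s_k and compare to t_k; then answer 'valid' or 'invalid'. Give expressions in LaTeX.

s_(k+1) = k*(-2*k**5 - 14*k**4 - 25*k**3 + 8*k**2 + 58*k + 40)/(k + 6)
s_(k+1) − s_k = (-10*k**6 - 98*k**5 - 215*k**4 + 56*k**3 + 376*k**2 + 263*k + 18)/(k**2 + 11*k + 30)
(s_(k+1) − s_k) − t_k = 2*(8*k**5 + 58*k**4 + 10*k**3 - 79*k**2 - 69*k - 6)/(k**2 + 11*k + 30)

Invalid: residual \frac{2 \left(8 k^{5} + 58 k^{4} + 10 k^{3} - 79 k^{2} - 69 k - 6\right)}{k^{2} + 11 k + 30} ≠ 0.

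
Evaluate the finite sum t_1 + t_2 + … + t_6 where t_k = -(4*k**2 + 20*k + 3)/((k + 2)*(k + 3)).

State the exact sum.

r(k) = (k + 2)*(20*k + 4*(k + 1)**2 + 23)/((k + 4)*(4*k**2 + 20*k + 3)) after simplifying.
Normal form (A,B,C) = (k + 2, k + 4, k**2 + 5*k + 3/4).
f must satisfy (k + 2)·f(k+1) − (k + 3)·f(k) = k**2 + 5*k + 3/4.
d = 2 from the (1,1,2) case.
Match coefficients ⇒ f(k) = k*(8*k - 5)/8.
R(k) = B(k−1)·f(k)/C(k) = k*(k + 3)*(8*k - 5)/(2*(4*k**2 + 20*k + 3)); s_k = R·t_k = k*(5 - 8*k)/(2*(k + 2)).
Δs = (-4*k**2 - 20*k - 3)/(k**2 + 5*k + 6), as required.
Sum = s_(7) − s_(1); s_(7) = -119/6, s_(1) = -1/2 ⇒ -58/3.

Σ = -58/3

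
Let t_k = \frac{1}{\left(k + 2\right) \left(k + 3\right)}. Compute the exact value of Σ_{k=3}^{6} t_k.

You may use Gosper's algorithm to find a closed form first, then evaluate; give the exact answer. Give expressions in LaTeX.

Compute t_(k+1)/t_k: get (k + 2)/(k + 4).
A = k + 2, B = k + 4, C = 1.
Need (k + 2)·f(k+1) − (k + 3)·f(k) = 1.
d = 1 from the (1,1,0) case.
Coefficient equations give f(k) = k/2.
Certificate R = B(k−1)f/C = k*(k + 3)/2 gives s_k = k/(2*(k + 2)).
Δs = 1/(k**2 + 5*k + 6), as required.
Sum = s_(7) − s_(3); s_(7) = 7/18, s_(3) = 3/10 ⇒ 4/45.

Σ = 4/45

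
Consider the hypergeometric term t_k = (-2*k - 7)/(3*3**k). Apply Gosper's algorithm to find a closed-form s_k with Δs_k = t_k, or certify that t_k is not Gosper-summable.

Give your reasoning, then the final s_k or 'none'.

r(k) = (2*k + 9)/(3*(2*k + 7)) after simplifying.
Gosper form: A/B · C(k+1)/C(k) with A=1/3, B=1, C=k + 7/2.
Solve (1/3)·f(k+1) − (1)·f(k) = k + 7/2.
d = 1 from the (0,0,1) case.
Solve for f: f(k) = -3*(k + 4)/2 (degree 1 ≤ 1).
R(k) = B(k−1)·f(k)/C(k) = -3*(k + 4)/(2*k + 7); s_k = R·t_k = (k + 4)/3**k.
Check: Δs_k = (-2*k - 7)/(3*3**k). ✓

s_k = (k + 4)/3**k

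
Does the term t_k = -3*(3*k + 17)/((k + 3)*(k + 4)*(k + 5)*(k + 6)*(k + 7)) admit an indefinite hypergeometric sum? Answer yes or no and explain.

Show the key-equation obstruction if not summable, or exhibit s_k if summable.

t_(k+1)/t_k = (k + 3)*(3*k + 20)/((k + 8)*(3*k + 17)).
Gosper form: A/B · C(k+1)/C(k) with A=k + 3, B=k + 8, C=k + 17/3.
f must satisfy (k + 3)·f(k+1) − (k + 7)·f(k) = k + 17/3.
From deg A=1, deg B=1, deg C=1: d=4.
Match coefficients ⇒ f(k) = k*(k + 5)*(k**2 + 13*k + 54)/216.
So s_k = (B(k−1)f/C)·t_k = (k*(k + 5)*(k + 7)*(k**2 + 13*k + 54)/(72*(3*k + 17)))·t_k = k*(-k**2 - 13*k - 54)/(24*(k**3 + 13*k**2 + 54*k + 72)).
Δs = 3*(-3*k - 17)/(k**5 + 25*k**4 + 245*k**3 + 1175*k**2 + 2754*k + 2520), as required.

Yes. s_k = k*(-k**2 - 13*k - 54)/(24*(k**3 + 13*k**2 + 54*k + 72)).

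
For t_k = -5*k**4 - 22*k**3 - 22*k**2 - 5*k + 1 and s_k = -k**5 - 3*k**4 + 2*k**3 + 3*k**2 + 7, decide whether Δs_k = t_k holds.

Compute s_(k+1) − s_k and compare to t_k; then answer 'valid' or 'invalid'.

s_(k+1) = -k**5 - 8*k**4 - 20*k**3 - 19*k**2 - 5*k + 8
s_(k+1) − s_k = -5*k**4 - 22*k**3 - 22*k**2 - 5*k + 1
(s_(k+1) − s_k) − t_k = 0

valid (s_(k+1) − s_k reduces to t_k)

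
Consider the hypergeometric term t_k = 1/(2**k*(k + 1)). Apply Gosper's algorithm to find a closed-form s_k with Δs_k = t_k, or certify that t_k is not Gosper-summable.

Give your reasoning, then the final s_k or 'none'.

not Gosper-summable; s_k does not exist

Step 1: r(k) = (k + 1)/(2*(k + 2)).
Gosper form: A/B · C(k+1)/C(k) with A=k/2 + 1/2, B=k + 2, C=1.
Need (k/2 + 1/2)·f(k+1) − (k + 1)·f(k) = 1.
deg f ≤ -1 (via 1,1,0).
Negative degree bound (-1): no f exists, t_k not Gosper-summable.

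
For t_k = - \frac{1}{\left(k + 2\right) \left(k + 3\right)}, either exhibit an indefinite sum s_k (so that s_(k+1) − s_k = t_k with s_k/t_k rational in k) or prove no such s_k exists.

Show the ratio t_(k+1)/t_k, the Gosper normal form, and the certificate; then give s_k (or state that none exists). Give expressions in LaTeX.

Compute t_(k+1)/t_k: get (k + 2)/(k + 4).
Gosper form: A/B · C(k+1)/C(k) with A=k + 2, B=k + 4, C=1.
Set up (k + 2)·f(k+1) − (k + 3)·f(k) − (1) = 0.
Bound: deg f ≤ 1.
A polynomial solution: f(k) = k/2.
R(k) = B(k−1)·f(k)/C(k) = k*(k + 3)/2; s_k = R·t_k = -k/(2*k + 4).
Check: Δs_k = -1/(k**2 + 5*k + 6). ✓

s_k = - \frac{k}{2 k + 4}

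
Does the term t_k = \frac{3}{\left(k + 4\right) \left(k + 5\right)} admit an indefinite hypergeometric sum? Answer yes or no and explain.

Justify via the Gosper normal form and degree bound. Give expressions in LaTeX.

Ratio r(k) = (k + 4)/(k + 6).
Factor: A=k + 4; B=k + 6; C=1.
Need (k + 4)·f(k+1) − (k + 5)·f(k) = 1.
Degrees (1,1,0) ⇒ d ≤ 1.
A polynomial solution: f(k) = k/4.
Certificate R = B(k−1)f/C = k*(k + 5)/4 gives s_k = 3*k/(4*(k + 4)).
Verify: 3/(k**2 + 9*k + 20) matches t_k.

Yes. s_k = \frac{3 k}{4 \left(k + 4\right)}.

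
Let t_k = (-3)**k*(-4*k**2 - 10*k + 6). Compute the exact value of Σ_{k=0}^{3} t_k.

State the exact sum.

Compute t_(k+1)/t_k: get 3*(-2*k**2 - 9*k - 4)/(2*k**2 + 5*k - 3).
A = -3, B = 1, C = k**2 + 5*k/2 - 3/2.
f must satisfy (-3)·f(k+1) − (1)·f(k) = k**2 + 5*k/2 - 3/2.
d = 2 from the (0,0,2) case.
Solving with deg f ≤ 2: f(k) = -(k**2 + k - 3)/4.
R(k) = B(k−1)·f(k)/C(k) = -(k**2 + k - 3)/(2*(k + 3)*(2*k - 1)); s_k = R·t_k = (-3)**k*(k**2 + k - 3).
Check: Δs_k = (-3)**k*(-4*k**2 - 10*k + 6). ✓
Σ_(k=0)^(3) t_k = s_(4) − s_(0) = 1377 − (-3) = 1380.

Σ = 1380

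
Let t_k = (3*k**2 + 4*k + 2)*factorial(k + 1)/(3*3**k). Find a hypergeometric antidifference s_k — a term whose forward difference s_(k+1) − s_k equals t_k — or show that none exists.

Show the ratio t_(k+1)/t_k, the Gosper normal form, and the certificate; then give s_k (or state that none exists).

s_k = (3*k + 4)*factorial(k + 1)/3**k

Compute t_(k+1)/t_k: get (k + 2)*(4*k + 3*(k + 1)**2 + 6)/(3*(3*k**2 + 4*k + 2)).
Take A(k)=k/3 + 2/3, B(k)=1, C(k)=k**2 + 4*k/3 + 2/3.
Solve (k/3 + 2/3)·f(k+1) − (1)·f(k) = k**2 + 4*k/3 + 2/3.
From deg A=1, deg B=0, deg C=2: d=1.
Solving with deg f ≤ 1: f(k) = 3*k + 4.
Get s_k = R·t_k = (3*k + 4)*factorial(k + 1)/3**k with R(k) = B(k−1)f(k)/C(k) = 3*(3*k + 4)/(3*k**2 + 4*k + 2).
Check: Δs_k = (3*k**2 + 4*k + 2)*factorial(k + 1)/(3*3**k). ✓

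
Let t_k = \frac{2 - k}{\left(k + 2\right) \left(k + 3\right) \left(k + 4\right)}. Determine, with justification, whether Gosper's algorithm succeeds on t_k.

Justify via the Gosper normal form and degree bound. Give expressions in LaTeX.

Yes. s_k = \frac{k}{\left(k + 2\right) \left(k + 3\right)}.

t_(k+1)/t_k = (k - 1)*(k + 2)/((k - 2)*(k + 5)).
Take A(k)=k + 2, B(k)=k + 5, C(k)=k - 2.
Solve (k + 2)·f(k+1) − (k + 4)·f(k) = k - 2.
d = 2 from the (1,1,1) case.
Coefficient equations give f(k) = -k.
R(k) = B(k−1)·f(k)/C(k) = -k*(k + 4)/(k - 2); s_k = R·t_k = k/((k + 2)*(k + 3)).
Verify: (2 - k)/(k**3 + 9*k**2 + 26*k + 24) matches t_k.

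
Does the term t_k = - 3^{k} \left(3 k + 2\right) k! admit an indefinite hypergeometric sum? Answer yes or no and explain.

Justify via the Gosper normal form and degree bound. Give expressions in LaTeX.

The ratio is 3*(k + 1)*(3*k + 5)/(3*k + 2).
So A=3*k + 3 and B=1, with C=k + 2/3.
Key eq: (3*k + 3)·f(k+1) = (1)·f(k) + (k + 2/3).
From deg A=1, deg B=0, deg C=1: d=0.
Solve for f: f(k) = 1/3 (degree 0 ≤ 0).
Certificate R = B(k−1)f/C = 1/(3*k + 2) gives s_k = -3**k*factorial(k).
Δs = -3**k*(3*k + 2)*factorial(k), as required.

Yes. s_k = - 3^{k} k!.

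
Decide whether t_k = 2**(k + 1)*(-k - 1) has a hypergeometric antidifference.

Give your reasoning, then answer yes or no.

Ratio r(k) = 2*(k + 2)/(k + 1).
Factor: A=2; B=1; C=k + 1.
Need (2)·f(k+1) − (1)·f(k) = k + 1.
d = 1 from the (0,0,1) case.
A polynomial solution: f(k) = k - 1.
Certificate R = B(k−1)f/C = (k - 1)/(k + 1) gives s_k = 2**(k + 1)*(1 - k).
Verify: 2**(k + 1)*(-k - 1) matches t_k.

Yes. s_k = 2**(k + 1)*(1 - k).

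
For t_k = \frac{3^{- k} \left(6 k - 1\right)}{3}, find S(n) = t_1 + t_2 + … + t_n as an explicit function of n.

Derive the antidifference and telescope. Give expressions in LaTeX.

Ratio r(k) = (6*k + 5)/(3*(6*k - 1)).
Take A(k)=1/3, B(k)=1, C(k)=k - 1/6.
Set up (1/3)·f(k+1) − (1)·f(k) − (k - 1/6) = 0.
From deg A=0, deg B=0, deg C=1: d=1.
Solving with deg f ≤ 1: f(k) = -(3*k + 1)/2.
R(k) = B(k−1)·f(k)/C(k) = -3*(3*k + 1)/(6*k - 1); s_k = R·t_k = (-3*k - 1)/3**k.
Verify: (6*k - 1)/(3*3**k) matches t_k.
s_(n+1) = 3**(-n - 1)*(-3*n - 4) and s_(1) = -4/3, so S(n) = 3**(-n - 1)*(4*3**n - 3*n - 4).

S(n) = 3^{- n - 1} \left(4 \cdot 3^{n} - 3 n - 4\right)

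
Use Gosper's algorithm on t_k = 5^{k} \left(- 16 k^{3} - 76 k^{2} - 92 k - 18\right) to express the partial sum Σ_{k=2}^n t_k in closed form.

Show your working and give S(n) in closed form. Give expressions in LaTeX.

The ratio is 5*(8*k**3 + 62*k**2 + 146*k + 101)/(8*k**3 + 38*k**2 + 46*k + 9).
A = 5, B = 1, C = k**3 + 19*k**2/4 + 23*k/4 + 9/8.
Set up (5)·f(k+1) − (1)·f(k) − (k**3 + 19*k**2/4 + 23*k/4 + 9/8) = 0.
deg f ≤ 3 (via 0,0,3).
Solving with deg f ≤ 3: f(k) = (4*k**3 + 4*k**2 - 2*k - 3)/16.
Get s_k = R·t_k = 5**k*(-4*k**3 - 4*k**2 + 2*k + 3) with R(k) = B(k−1)f(k)/C(k) = (4*k**3 + 4*k**2 - 2*k - 3)/(2*(8*k**3 + 38*k**2 + 46*k + 9)).
Check: Δs_k = 5**k*(-16*k**3 - 76*k**2 - 92*k - 18). ✓
Evaluate: s_(n+1) = 5**(n + 1)*(-4*n**3 - 16*n**2 - 18*n - 3); subtract s_(2) = -1025 ⇒ S(n) = -20*5**n*n**3 - 80*5**n*n**2 - 90*5**n*n - 15*5**n + 1025.

S(n) = - 20 \cdot 5^{n} n^{3} - 80 \cdot 5^{n} n^{2} - 90 \cdot 5^{n} n - 15 \cdot 5^{n} + 1025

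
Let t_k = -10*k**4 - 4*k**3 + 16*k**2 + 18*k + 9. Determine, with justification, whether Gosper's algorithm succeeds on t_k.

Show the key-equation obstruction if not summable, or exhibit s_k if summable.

Yes. s_k = k*(-2*k**4 + 4*k**3 + 4*k**2 + 3).

Step 1: r(k) = (10*k**4 + 44*k**3 + 56*k**2 + 2*k - 29)/(10*k**4 + 4*k**3 - 16*k**2 - 18*k - 9).
A = 1, B = 1, C = k**4 + 2*k**3/5 - 8*k**2/5 - 9*k/5 - 9/10.
Solve (1)·f(k+1) − (1)·f(k) = k**4 + 2*k**3/5 - 8*k**2/5 - 9*k/5 - 9/10.
From deg A=0, deg B=0, deg C=4: d=5.
Coefficient equations give f(k) = k*(2*k**4 - 4*k**3 - 4*k**2 - 3)/10.
So s_k = (B(k−1)f/C)·t_k = (k*(2*k**4 - 4*k**3 - 4*k**2 - 3)/(10*k**4 + 4*k**3 - 16*k**2 - 18*k - 9))·t_k = k*(-2*k**4 + 4*k**3 + 4*k**2 + 3).
s_(k+1) − s_k = -10*k**4 - 4*k**3 + 16*k**2 + 18*k + 9 = t_k.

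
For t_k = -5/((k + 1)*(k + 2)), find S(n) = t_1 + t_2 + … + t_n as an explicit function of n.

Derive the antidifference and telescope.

S(n) = -5*n/(2*n + 4)

Step 1: r(k) = (k + 1)/(k + 3).
Normal form (A,B,C) = (k + 1, k + 3, 1).
Solve (k + 1)·f(k+1) − (k + 2)·f(k) = 1.
Bound: deg f ≤ 1.
Solving with deg f ≤ 1: f(k) = k.
Then R = B(k−1)f/C = k*(k + 2), so s_k = R(k)·t_k = -5*k/(k + 1).
Δs = -5/(k**2 + 3*k + 2), as required.
s_(n+1) = 5*(-n - 1)/(n + 2) and s_(1) = -5/2, so S(n) = -5*n/(2*n + 4).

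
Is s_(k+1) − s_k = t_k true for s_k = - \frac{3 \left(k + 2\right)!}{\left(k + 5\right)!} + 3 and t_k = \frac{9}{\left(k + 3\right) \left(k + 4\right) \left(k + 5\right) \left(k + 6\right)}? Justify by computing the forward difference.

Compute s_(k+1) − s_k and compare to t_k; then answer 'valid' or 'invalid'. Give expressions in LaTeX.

s_(k+1) = -3*factorial(k + 3)/factorial(k + 6) + 3
s_(k+1) − s_k = 9/((k + 3)*(k + 4)*(k + 5)*(k + 6))
(s_(k+1) − s_k) − t_k = 0

valid; difference matches t_k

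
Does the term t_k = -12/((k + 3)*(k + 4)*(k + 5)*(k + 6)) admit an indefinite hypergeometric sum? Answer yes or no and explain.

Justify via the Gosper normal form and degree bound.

Ratio r(k) = (k + 3)/(k + 7).
A = k + 3, B = k + 7, C = 1.
Set up (k + 3)·f(k+1) − (k + 6)·f(k) − (1) = 0.
Degrees (1,1,0) ⇒ d ≤ 3.
Match coefficients ⇒ f(k) = k*(k**2 + 12*k + 47)/180.
Get s_k = R·t_k = k*(-k**2 - 12*k - 47)/(15*(k + 3)*(k + 4)*(k + 5)) with R(k) = B(k−1)f(k)/C(k) = k*(k + 6)*(k**2 + 12*k + 47)/180.
Verify: -12/(k**4 + 18*k**3 + 119*k**2 + 342*k + 360) matches t_k.

Yes. s_k = k*(-k**2 - 12*k - 47)/(15*(k + 3)*(k + 4)*(k + 5)).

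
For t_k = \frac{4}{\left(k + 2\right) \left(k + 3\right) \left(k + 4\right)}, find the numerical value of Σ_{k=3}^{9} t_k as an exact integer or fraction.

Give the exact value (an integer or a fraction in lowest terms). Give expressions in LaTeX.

The ratio is (k + 2)/(k + 5).
Gosper form: A/B · C(k+1)/C(k) with A=k + 2, B=k + 5, C=1.
Set up (k + 2)·f(k+1) − (k + 4)·f(k) − (1) = 0.
d = 2 from the (1,1,0) case.
Match coefficients ⇒ f(k) = k*(k + 5)/12.
R(k) = B(k−1)·f(k)/C(k) = k*(k + 4)*(k + 5)/12; s_k = R·t_k = k*(k + 5)/(3*(k + 2)*(k + 3)).
Check: Δs_k = 4/(k**3 + 9*k**2 + 26*k + 24). ✓
Telescoping: Σ = s_(10) − s_(3) = 25/78 − (4/15) = 7/130.

Σ = 7/130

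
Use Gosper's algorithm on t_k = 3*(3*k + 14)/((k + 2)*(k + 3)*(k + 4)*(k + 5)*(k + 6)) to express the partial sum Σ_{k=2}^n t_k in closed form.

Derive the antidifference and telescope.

S(n) = 3*(n**3 + 13*n**2 + 54*n - 68)/(140*(n**3 + 13*n**2 + 54*n + 72))

The ratio is (k + 2)*(3*k + 17)/((k + 7)*(3*k + 14)).
So A=k + 2 and B=k + 7, with C=k + 14/3.
Need (k + 2)·f(k+1) − (k + 6)·f(k) = k + 14/3.
Bound: deg f ≤ 4.
Solving with deg f ≤ 4: f(k) = k*(k + 4)*(k**2 + 10*k + 31)/90.
Get s_k = R·t_k = k*(k**2 + 10*k + 31)/(10*(k**3 + 10*k**2 + 31*k + 30)) with R(k) = B(k−1)f(k)/C(k) = k*(k + 4)*(k + 6)*(k**2 + 10*k + 31)/(30*(3*k + 14)).
s_(k+1) − s_k = 3*(3*k + 14)/(k**5 + 20*k**4 + 155*k**3 + 580*k**2 + 1044*k + 720) = t_k.
Evaluate: s_(n+1) = (n**3 + 13*n**2 + 54*n + 42)/(10*(n**3 + 13*n**2 + 54*n + 72)); subtract s_(2) = 11/140 ⇒ S(n) = 3*(n**3 + 13*n**2 + 54*n - 68)/(140*(n**3 + 13*n**2 + 54*n + 72)).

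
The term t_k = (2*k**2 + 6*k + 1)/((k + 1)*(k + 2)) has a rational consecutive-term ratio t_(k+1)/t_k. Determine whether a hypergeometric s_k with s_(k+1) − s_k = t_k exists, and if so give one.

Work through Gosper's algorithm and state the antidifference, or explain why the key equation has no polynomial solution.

s_k = k*(2*k - 1)/(k + 1)

Step 1: r(k) = (k + 1)*(6*k + 2*(k + 1)**2 + 7)/((k + 3)*(2*k**2 + 6*k + 1)).
Gosper form: A/B · C(k+1)/C(k) with A=k + 1, B=k + 3, C=k**2 + 3*k + 1/2.
Need (k + 1)·f(k+1) − (k + 2)·f(k) = k**2 + 3*k + 1/2.
Degrees (1,1,2) ⇒ d ≤ 2.
A polynomial solution: f(k) = k*(2*k - 1)/2.
Get s_k = R·t_k = k*(2*k - 1)/(k + 1) with R(k) = B(k−1)f(k)/C(k) = k*(k + 2)*(2*k - 1)/(2*k**2 + 6*k + 1).
Verify: (2*k**2 + 6*k + 1)/(k**2 + 3*k + 2) matches t_k.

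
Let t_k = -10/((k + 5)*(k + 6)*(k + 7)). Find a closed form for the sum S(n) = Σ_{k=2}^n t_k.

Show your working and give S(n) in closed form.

S(n) = 5*(-n**2 - 13*n + 14)/(56*(n**2 + 13*n + 42))

The ratio is (k + 5)/(k + 8).
Factor: A=k + 5; B=k + 8; C=1.
Solve (k + 5)·f(k+1) − (k + 7)·f(k) = 1.
d = 2 from the (1,1,0) case.
A polynomial solution: f(k) = k*(k + 11)/60.
So s_k = (B(k−1)f/C)·t_k = (k*(k + 7)*(k + 11)/60)·t_k = k*(-k - 11)/(6*(k + 5)*(k + 6)).
s_(k+1) − s_k = -10/(k**3 + 18*k**2 + 107*k + 210) = t_k.
Σ_(k=2)^n t_k = s_(n+1) − s_(2) = ((-n**2 - 13*n - 12)/(6*(n**2 + 13*n + 42))) − (-13/168), i.e. 5*(-n**2 - 13*n + 14)/(56*(n**2 + 13*n + 42)).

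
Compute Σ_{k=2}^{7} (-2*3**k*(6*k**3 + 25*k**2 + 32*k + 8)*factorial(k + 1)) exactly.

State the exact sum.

Σ = -638069321376

Ratio r(k) = 3*(6*k**4 + 55*k**3 + 186*k**2 + 271*k + 142)/(6*k**3 + 25*k**2 + 32*k + 8).
Gosper form: A/B · C(k+1)/C(k) with A=3*k + 6, B=1, C=k**3 + 25*k**2/6 + 16*k/3 + 4/3.
f must satisfy (3*k + 6)·f(k+1) − (1)·f(k) = k**3 + 25*k**2/6 + 16*k/3 + 4/3.
From deg A=1, deg B=0, deg C=3: d=2.
A polynomial solution: f(k) = (2*k**2 + k - 2)/6.
So s_k = (B(k−1)f/C)·t_k = ((2*k**2 + k - 2)/(6*k**3 + 25*k**2 + 32*k + 8))·t_k = -2*3**k*(2*k**2 + k - 2)*factorial(k + 1).
Check: Δs_k = -2*3**k*(6*k**3 + 25*k**2 + 32*k + 8)*factorial(k + 1). ✓
Telescoping: Σ = s_(8) − s_(2) = -638069322240 − (-864) = -638069321376.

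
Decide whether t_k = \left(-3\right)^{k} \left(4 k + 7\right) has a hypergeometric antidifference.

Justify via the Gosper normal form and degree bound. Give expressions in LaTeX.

Yes. s_k = \left(-3\right)^{k} \left(- k - 1\right).

r(k) = 3*(-4*k - 11)/(4*k + 7) after simplifying.
Take A(k)=-3, B(k)=1, C(k)=k + 7/4.
Set up (-3)·f(k+1) − (1)·f(k) − (k + 7/4) = 0.
From deg A=0, deg B=0, deg C=1: d=1.
Match coefficients ⇒ f(k) = -(k + 1)/4.
Then R = B(k−1)f/C = -(k + 1)/(4*k + 7), so s_k = R(k)·t_k = (-3)**k*(-k - 1).
Check: Δs_k = (-3)**k*(4*k + 7). ✓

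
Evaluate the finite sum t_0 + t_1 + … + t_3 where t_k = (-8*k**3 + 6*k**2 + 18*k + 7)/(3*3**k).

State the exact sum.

Ratio r(k) = (8*k**3 + 18*k**2 - 6*k - 23)/(3*(8*k**3 - 6*k**2 - 18*k - 7)).
Take A(k)=1/3, B(k)=1, C(k)=k**3 - 3*k**2/4 - 9*k/4 - 7/8.
f must satisfy (1/3)·f(k+1) − (1)·f(k) = k**3 - 3*k**2/4 - 9*k/4 - 7/8.
Degrees (0,0,3) ⇒ d ≤ 3.
Match coefficients ⇒ f(k) = -3*k**2*(4*k + 3)/8.
Get s_k = R·t_k = k**2*(4*k + 3)/3**k with R(k) = B(k−1)f(k)/C(k) = -3*k**2*(4*k + 3)/(8*k**3 - 6*k**2 - 18*k - 7).
Check: Δs_k = (-8*k**3 + 6*k**2 + 18*k + 7)/(3*3**k). ✓
Sum = s_(4) − s_(0); s_(4) = 304/81, s_(0) = 0 ⇒ 304/81.

Σ = 304/81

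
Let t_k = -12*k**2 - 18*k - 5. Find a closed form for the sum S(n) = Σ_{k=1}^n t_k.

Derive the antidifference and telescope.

r(k) = (12*k**2 + 42*k + 35)/(12*k**2 + 18*k + 5) after simplifying.
So A=1 and B=1, with C=k**2 + 3*k/2 + 5/12.
f must satisfy (1)·f(k+1) − (1)·f(k) = k**2 + 3*k/2 + 5/12.
From deg A=0, deg B=0, deg C=2: d=3.
Coefficient equations give f(k) = k*(4*k**2 + 3*k - 2)/12.
R(k) = B(k−1)·f(k)/C(k) = k*(4*k**2 + 3*k - 2)/(12*k**2 + 18*k + 5); s_k = R·t_k = k*(-4*k**2 - 3*k + 2).
Check: Δs_k = -12*k**2 - 18*k - 5. ✓
s_(n+1) = -4*n**3 - 15*n**2 - 16*n - 5 and s_(1) = -5, so S(n) = n*(-4*n**2 - 15*n - 16).

S(n) = n*(-4*n**2 - 15*n - 16)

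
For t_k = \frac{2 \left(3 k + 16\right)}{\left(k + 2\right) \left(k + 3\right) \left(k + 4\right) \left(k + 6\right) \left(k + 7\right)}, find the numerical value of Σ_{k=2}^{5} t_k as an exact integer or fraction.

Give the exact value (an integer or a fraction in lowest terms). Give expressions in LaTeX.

Σ = 11/1080

The ratio is (k + 2)*(k + 6)*(3*k + 19)/((k + 5)*(k + 8)*(3*k + 16)).
Take A(k)=k + 2, B(k)=k + 8, C(k)=k**2 + 31*k/3 + 80/3.
Set up (k + 2)·f(k+1) − (k + 7)·f(k) − (k**2 + 31*k/3 + 80/3) = 0.
Bound: deg f ≤ 5.
Coefficient equations give f(k) = k*(k + 4)*(k + 5)*(k**2 + 11*k + 36)/108.
Get s_k = R·t_k = k*(k**2 + 11*k + 36)/(18*(k**3 + 11*k**2 + 36*k + 36)) with R(k) = B(k−1)f(k)/C(k) = k*(k + 4)*(k + 7)*(k**2 + 11*k + 36)/(36*(3*k + 16)).
s_(k+1) − s_k = 2*(3*k + 16)/(k**5 + 22*k**4 + 185*k**3 + 740*k**2 + 1404*k + 1008) = t_k.
Telescoping: Σ = s_(6) − s_(2) = 23/432 − (31/720) = 11/1080.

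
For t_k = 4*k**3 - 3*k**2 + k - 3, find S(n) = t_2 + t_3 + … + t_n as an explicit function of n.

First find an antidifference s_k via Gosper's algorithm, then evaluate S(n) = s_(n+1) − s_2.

S(n) = n**4 + n**3 - 3*n + 1

Step 1: r(k) = (4*k**3 + 9*k**2 + 7*k - 1)/(4*k**3 - 3*k**2 + k - 3).
Normal form (A,B,C) = (1, 1, k**3 - 3*k**2/4 + k/4 - 3/4).
Set up (1)·f(k+1) − (1)·f(k) − (k**3 - 3*k**2/4 + k/4 - 3/4) = 0.
Degrees (0,0,3) ⇒ d ≤ 4.
Match coefficients ⇒ f(k) = k*(k**3 - 3*k**2 + 3*k - 4)/4.
Get s_k = R·t_k = k*(k**3 - 3*k**2 + 3*k - 4) with R(k) = B(k−1)f(k)/C(k) = k*(k**3 - 3*k**2 + 3*k - 4)/(4*k**3 - 3*k**2 + k - 3).
s_(k+1) − s_k = 4*k**3 - 3*k**2 + k - 3 = t_k.
Telescope: S(n) = s_(n+1) − s_(2) = n**4 + n**3 - 3*n - 3 − (-4) = n**4 + n**3 - 3*n + 1.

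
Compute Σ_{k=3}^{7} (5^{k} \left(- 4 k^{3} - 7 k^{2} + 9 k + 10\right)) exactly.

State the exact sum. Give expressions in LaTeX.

Compute t_(k+1)/t_k: get 5*(4*k**3 + 19*k**2 + 17*k - 8)/(4*k**3 + 7*k**2 - 9*k - 10).
Take A(k)=5, B(k)=1, C(k)=k**3 + 7*k**2/4 - 9*k/4 - 5/2.
Key eq: (5)·f(k+1) = (1)·f(k) + (k**3 + 7*k**2/4 - 9*k/4 - 5/2).
Bound: deg f ≤ 3.
Solving with deg f ≤ 3: f(k) = k*(k**2 - 2*k - 1)/4.
R(k) = B(k−1)·f(k)/C(k) = k*(k**2 - 2*k - 1)/(4*k**3 + 7*k**2 - 9*k - 10); s_k = R·t_k = 5**k*k*(-k**2 + 2*k + 1).
Δs = 5**k*(-4*k**3 - 7*k**2 + 9*k + 10), as required.
Σ_(k=3)^(7) t_k = s_(8) − s_(3) = -146875000 − (-750) = -146874250.

Σ = -146874250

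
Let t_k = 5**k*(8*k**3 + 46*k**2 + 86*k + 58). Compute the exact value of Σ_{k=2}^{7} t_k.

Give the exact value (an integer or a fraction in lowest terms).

t_(k+1)/t_k = 5*(4*k**3 + 35*k**2 + 101*k + 99)/(4*k**3 + 23*k**2 + 43*k + 29).
So A=5 and B=1, with C=k**3 + 23*k**2/4 + 43*k/4 + 29/4.
Solve (5)·f(k+1) − (1)·f(k) = k**3 + 23*k**2/4 + 43*k/4 + 29/4.
Degrees (0,0,3) ⇒ d ≤ 3.
Match coefficients ⇒ f(k) = (k + 1)*(k**2 + k + 1)/4.
Certificate R = B(k−1)f/C = (k + 1)*(k**2 + k + 1)/(4*k**3 + 23*k**2 + 43*k + 29) gives s_k = 2*5**k*(k**3 + 2*k**2 + 2*k + 1).
Δs = 5**k*(8*k**3 + 46*k**2 + 86*k + 58), as required.
Σ_(k=2)^(7) t_k = s_(8) − s_(2) = 513281250 − (1050) = 513280200.

Σ = 513280200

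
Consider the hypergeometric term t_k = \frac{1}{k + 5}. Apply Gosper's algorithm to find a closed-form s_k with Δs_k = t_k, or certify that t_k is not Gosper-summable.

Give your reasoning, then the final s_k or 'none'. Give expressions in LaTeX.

no hypergeometric antidifference exists

r(k) = (k + 5)/(k + 6) after simplifying.
Factor: A=k + 5; B=k + 6; C=1.
Solve (k + 5)·f(k+1) − (k + 5)·f(k) = 1.
Bound: deg f ≤ 0.
Generic f = c0 gives residual -1; -1 = 0 cannot hold, so t_k is not Gosper-summable.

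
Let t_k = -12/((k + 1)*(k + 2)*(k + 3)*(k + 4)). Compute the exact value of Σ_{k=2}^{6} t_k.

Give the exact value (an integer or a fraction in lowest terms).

Ratio r(k) = (k + 1)/(k + 5).
A = k + 1, B = k + 5, C = 1.
f must satisfy (k + 1)·f(k+1) − (k + 4)·f(k) = 1.
Degrees (1,1,0) ⇒ d ≤ 3.
Coefficient equations give f(k) = k*(k**2 + 6*k + 11)/18.
Get s_k = R·t_k = 2*k*(-k**2 - 6*k - 11)/(3*(k + 1)*(k + 2)*(k + 3)) with R(k) = B(k−1)f(k)/C(k) = k*(k + 4)*(k**2 + 6*k + 11)/18.
Δs = -12/(k**4 + 10*k**3 + 35*k**2 + 50*k + 24), as required.
Evaluate s at k=7 and k=2: -119/180 and -3/5; difference -11/180.

Σ = -11/180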